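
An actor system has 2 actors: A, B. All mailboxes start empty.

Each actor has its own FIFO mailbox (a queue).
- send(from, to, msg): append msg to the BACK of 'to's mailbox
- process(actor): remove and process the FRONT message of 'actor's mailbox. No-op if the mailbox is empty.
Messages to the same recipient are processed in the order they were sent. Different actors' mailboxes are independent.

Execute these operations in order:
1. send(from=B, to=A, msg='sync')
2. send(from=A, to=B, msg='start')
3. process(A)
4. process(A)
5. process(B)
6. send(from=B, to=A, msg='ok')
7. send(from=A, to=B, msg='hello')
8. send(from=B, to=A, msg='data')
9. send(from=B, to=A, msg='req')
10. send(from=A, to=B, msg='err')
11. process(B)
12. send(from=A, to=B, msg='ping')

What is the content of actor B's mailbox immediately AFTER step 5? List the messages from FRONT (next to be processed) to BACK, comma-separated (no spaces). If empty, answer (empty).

After 1 (send(from=B, to=A, msg='sync')): A:[sync] B:[]
After 2 (send(from=A, to=B, msg='start')): A:[sync] B:[start]
After 3 (process(A)): A:[] B:[start]
After 4 (process(A)): A:[] B:[start]
After 5 (process(B)): A:[] B:[]

(empty)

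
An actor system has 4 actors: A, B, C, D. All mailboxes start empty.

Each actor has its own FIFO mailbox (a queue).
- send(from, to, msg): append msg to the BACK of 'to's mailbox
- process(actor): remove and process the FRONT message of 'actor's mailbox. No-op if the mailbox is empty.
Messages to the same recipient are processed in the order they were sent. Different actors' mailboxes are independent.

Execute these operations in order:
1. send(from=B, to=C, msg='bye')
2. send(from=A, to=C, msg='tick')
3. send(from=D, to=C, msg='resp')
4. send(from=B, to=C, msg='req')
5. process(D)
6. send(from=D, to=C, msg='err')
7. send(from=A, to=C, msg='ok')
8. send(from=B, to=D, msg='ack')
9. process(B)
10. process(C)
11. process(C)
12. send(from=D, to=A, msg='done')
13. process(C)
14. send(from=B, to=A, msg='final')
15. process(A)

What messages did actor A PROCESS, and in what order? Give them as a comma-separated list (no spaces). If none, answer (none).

After 1 (send(from=B, to=C, msg='bye')): A:[] B:[] C:[bye] D:[]
After 2 (send(from=A, to=C, msg='tick')): A:[] B:[] C:[bye,tick] D:[]
After 3 (send(from=D, to=C, msg='resp')): A:[] B:[] C:[bye,tick,resp] D:[]
After 4 (send(from=B, to=C, msg='req')): A:[] B:[] C:[bye,tick,resp,req] D:[]
After 5 (process(D)): A:[] B:[] C:[bye,tick,resp,req] D:[]
After 6 (send(from=D, to=C, msg='err')): A:[] B:[] C:[bye,tick,resp,req,err] D:[]
After 7 (send(from=A, to=C, msg='ok')): A:[] B:[] C:[bye,tick,resp,req,err,ok] D:[]
After 8 (send(from=B, to=D, msg='ack')): A:[] B:[] C:[bye,tick,resp,req,err,ok] D:[ack]
After 9 (process(B)): A:[] B:[] C:[bye,tick,resp,req,err,ok] D:[ack]
After 10 (process(C)): A:[] B:[] C:[tick,resp,req,err,ok] D:[ack]
After 11 (process(C)): A:[] B:[] C:[resp,req,err,ok] D:[ack]
After 12 (send(from=D, to=A, msg='done')): A:[done] B:[] C:[resp,req,err,ok] D:[ack]
After 13 (process(C)): A:[done] B:[] C:[req,err,ok] D:[ack]
After 14 (send(from=B, to=A, msg='final')): A:[done,final] B:[] C:[req,err,ok] D:[ack]
After 15 (process(A)): A:[final] B:[] C:[req,err,ok] D:[ack]

Answer: done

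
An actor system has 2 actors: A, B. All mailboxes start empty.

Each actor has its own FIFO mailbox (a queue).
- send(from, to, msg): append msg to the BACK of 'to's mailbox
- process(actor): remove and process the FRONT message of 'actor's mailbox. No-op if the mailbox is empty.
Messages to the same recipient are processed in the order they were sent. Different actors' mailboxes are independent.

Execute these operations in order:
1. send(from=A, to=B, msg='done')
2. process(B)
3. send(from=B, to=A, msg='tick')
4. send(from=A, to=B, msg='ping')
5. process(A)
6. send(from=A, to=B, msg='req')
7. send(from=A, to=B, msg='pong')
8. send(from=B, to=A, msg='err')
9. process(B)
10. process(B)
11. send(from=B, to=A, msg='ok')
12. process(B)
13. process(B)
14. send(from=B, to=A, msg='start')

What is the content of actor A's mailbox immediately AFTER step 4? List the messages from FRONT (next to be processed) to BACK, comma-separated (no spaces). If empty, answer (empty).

After 1 (send(from=A, to=B, msg='done')): A:[] B:[done]
After 2 (process(B)): A:[] B:[]
After 3 (send(from=B, to=A, msg='tick')): A:[tick] B:[]
After 4 (send(from=A, to=B, msg='ping')): A:[tick] B:[ping]

tick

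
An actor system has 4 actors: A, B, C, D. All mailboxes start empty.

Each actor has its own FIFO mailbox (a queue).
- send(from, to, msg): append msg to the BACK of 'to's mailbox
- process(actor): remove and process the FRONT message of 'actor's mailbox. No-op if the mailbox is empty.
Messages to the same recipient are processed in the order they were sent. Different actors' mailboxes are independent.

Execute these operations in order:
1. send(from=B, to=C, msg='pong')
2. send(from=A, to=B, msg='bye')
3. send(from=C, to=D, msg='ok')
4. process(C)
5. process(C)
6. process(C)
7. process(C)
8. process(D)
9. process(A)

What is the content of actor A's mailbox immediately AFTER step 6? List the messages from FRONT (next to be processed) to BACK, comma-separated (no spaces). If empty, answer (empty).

After 1 (send(from=B, to=C, msg='pong')): A:[] B:[] C:[pong] D:[]
After 2 (send(from=A, to=B, msg='bye')): A:[] B:[bye] C:[pong] D:[]
After 3 (send(from=C, to=D, msg='ok')): A:[] B:[bye] C:[pong] D:[ok]
After 4 (process(C)): A:[] B:[bye] C:[] D:[ok]
After 5 (process(C)): A:[] B:[bye] C:[] D:[ok]
After 6 (process(C)): A:[] B:[bye] C:[] D:[ok]

(empty)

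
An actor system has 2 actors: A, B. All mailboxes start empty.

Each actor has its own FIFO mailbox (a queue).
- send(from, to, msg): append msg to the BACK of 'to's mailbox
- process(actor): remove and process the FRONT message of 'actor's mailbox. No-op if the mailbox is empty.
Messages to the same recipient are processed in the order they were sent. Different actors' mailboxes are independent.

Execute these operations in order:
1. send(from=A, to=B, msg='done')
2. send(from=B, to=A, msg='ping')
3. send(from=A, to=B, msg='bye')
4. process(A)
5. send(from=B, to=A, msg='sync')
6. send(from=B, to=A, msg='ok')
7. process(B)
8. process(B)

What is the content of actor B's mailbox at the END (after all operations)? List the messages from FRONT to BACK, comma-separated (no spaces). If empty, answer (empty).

Answer: (empty)

Derivation:
After 1 (send(from=A, to=B, msg='done')): A:[] B:[done]
After 2 (send(from=B, to=A, msg='ping')): A:[ping] B:[done]
After 3 (send(from=A, to=B, msg='bye')): A:[ping] B:[done,bye]
After 4 (process(A)): A:[] B:[done,bye]
After 5 (send(from=B, to=A, msg='sync')): A:[sync] B:[done,bye]
After 6 (send(from=B, to=A, msg='ok')): A:[sync,ok] B:[done,bye]
After 7 (process(B)): A:[sync,ok] B:[bye]
After 8 (process(B)): A:[sync,ok] B:[]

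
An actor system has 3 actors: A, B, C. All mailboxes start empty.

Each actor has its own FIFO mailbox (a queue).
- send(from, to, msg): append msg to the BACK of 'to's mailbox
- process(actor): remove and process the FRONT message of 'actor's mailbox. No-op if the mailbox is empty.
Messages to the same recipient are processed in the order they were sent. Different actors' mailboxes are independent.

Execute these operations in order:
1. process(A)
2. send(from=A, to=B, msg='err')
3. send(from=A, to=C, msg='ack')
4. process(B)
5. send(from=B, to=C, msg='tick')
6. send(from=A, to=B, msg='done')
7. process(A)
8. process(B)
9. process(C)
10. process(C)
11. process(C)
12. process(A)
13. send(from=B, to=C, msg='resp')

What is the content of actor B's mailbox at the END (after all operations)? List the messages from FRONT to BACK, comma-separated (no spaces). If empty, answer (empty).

After 1 (process(A)): A:[] B:[] C:[]
After 2 (send(from=A, to=B, msg='err')): A:[] B:[err] C:[]
After 3 (send(from=A, to=C, msg='ack')): A:[] B:[err] C:[ack]
After 4 (process(B)): A:[] B:[] C:[ack]
After 5 (send(from=B, to=C, msg='tick')): A:[] B:[] C:[ack,tick]
After 6 (send(from=A, to=B, msg='done')): A:[] B:[done] C:[ack,tick]
After 7 (process(A)): A:[] B:[done] C:[ack,tick]
After 8 (process(B)): A:[] B:[] C:[ack,tick]
After 9 (process(C)): A:[] B:[] C:[tick]
After 10 (process(C)): A:[] B:[] C:[]
After 11 (process(C)): A:[] B:[] C:[]
After 12 (process(A)): A:[] B:[] C:[]
After 13 (send(from=B, to=C, msg='resp')): A:[] B:[] C:[resp]

Answer: (empty)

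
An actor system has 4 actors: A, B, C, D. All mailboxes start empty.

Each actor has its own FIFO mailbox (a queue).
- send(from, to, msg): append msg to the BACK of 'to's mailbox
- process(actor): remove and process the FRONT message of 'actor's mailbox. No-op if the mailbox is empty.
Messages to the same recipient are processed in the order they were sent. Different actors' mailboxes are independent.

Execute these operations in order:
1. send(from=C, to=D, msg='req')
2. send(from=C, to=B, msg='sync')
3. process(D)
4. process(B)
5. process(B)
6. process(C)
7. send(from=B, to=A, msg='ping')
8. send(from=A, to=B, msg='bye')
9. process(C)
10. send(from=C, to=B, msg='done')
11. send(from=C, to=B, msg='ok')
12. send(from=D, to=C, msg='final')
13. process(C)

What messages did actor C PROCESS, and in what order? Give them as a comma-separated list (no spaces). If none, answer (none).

Answer: final

Derivation:
After 1 (send(from=C, to=D, msg='req')): A:[] B:[] C:[] D:[req]
After 2 (send(from=C, to=B, msg='sync')): A:[] B:[sync] C:[] D:[req]
After 3 (process(D)): A:[] B:[sync] C:[] D:[]
After 4 (process(B)): A:[] B:[] C:[] D:[]
After 5 (process(B)): A:[] B:[] C:[] D:[]
After 6 (process(C)): A:[] B:[] C:[] D:[]
After 7 (send(from=B, to=A, msg='ping')): A:[ping] B:[] C:[] D:[]
After 8 (send(from=A, to=B, msg='bye')): A:[ping] B:[bye] C:[] D:[]
After 9 (process(C)): A:[ping] B:[bye] C:[] D:[]
After 10 (send(from=C, to=B, msg='done')): A:[ping] B:[bye,done] C:[] D:[]
After 11 (send(from=C, to=B, msg='ok')): A:[ping] B:[bye,done,ok] C:[] D:[]
After 12 (send(from=D, to=C, msg='final')): A:[ping] B:[bye,done,ok] C:[final] D:[]
After 13 (process(C)): A:[ping] B:[bye,done,ok] C:[] D:[]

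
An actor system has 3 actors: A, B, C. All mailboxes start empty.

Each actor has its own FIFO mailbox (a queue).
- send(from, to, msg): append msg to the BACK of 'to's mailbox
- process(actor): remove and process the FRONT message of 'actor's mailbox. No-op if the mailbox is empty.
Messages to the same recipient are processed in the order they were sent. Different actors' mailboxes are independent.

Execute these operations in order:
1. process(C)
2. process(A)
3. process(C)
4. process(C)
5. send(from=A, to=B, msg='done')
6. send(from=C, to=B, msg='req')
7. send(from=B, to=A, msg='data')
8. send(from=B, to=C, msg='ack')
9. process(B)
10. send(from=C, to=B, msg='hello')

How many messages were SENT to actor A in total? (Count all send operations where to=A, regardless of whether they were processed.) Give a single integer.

After 1 (process(C)): A:[] B:[] C:[]
After 2 (process(A)): A:[] B:[] C:[]
After 3 (process(C)): A:[] B:[] C:[]
After 4 (process(C)): A:[] B:[] C:[]
After 5 (send(from=A, to=B, msg='done')): A:[] B:[done] C:[]
After 6 (send(from=C, to=B, msg='req')): A:[] B:[done,req] C:[]
After 7 (send(from=B, to=A, msg='data')): A:[data] B:[done,req] C:[]
After 8 (send(from=B, to=C, msg='ack')): A:[data] B:[done,req] C:[ack]
After 9 (process(B)): A:[data] B:[req] C:[ack]
After 10 (send(from=C, to=B, msg='hello')): A:[data] B:[req,hello] C:[ack]

Answer: 1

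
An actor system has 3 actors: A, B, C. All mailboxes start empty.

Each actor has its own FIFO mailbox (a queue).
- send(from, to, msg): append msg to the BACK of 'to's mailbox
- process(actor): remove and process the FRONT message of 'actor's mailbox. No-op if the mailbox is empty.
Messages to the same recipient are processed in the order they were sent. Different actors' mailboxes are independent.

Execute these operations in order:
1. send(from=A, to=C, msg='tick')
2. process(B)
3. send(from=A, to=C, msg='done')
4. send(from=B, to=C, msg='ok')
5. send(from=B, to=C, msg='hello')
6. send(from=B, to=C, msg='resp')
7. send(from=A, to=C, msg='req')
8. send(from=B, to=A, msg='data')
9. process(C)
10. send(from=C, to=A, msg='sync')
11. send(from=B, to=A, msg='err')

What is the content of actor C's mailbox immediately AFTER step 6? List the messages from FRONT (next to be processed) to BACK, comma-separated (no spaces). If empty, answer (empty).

After 1 (send(from=A, to=C, msg='tick')): A:[] B:[] C:[tick]
After 2 (process(B)): A:[] B:[] C:[tick]
After 3 (send(from=A, to=C, msg='done')): A:[] B:[] C:[tick,done]
After 4 (send(from=B, to=C, msg='ok')): A:[] B:[] C:[tick,done,ok]
After 5 (send(from=B, to=C, msg='hello')): A:[] B:[] C:[tick,done,ok,hello]
After 6 (send(from=B, to=C, msg='resp')): A:[] B:[] C:[tick,done,ok,hello,resp]

tick,done,ok,hello,resp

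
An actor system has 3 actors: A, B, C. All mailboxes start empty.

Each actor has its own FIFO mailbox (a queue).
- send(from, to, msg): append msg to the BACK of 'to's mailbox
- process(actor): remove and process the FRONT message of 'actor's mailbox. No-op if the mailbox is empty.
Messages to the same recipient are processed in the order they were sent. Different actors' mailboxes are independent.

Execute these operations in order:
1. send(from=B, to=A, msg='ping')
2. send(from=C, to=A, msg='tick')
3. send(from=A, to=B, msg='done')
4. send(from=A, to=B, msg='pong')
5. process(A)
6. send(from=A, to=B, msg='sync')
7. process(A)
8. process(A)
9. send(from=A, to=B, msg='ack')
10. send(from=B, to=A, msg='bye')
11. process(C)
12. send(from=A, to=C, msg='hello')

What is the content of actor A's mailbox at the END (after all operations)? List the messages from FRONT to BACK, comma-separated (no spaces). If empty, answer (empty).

Answer: bye

Derivation:
After 1 (send(from=B, to=A, msg='ping')): A:[ping] B:[] C:[]
After 2 (send(from=C, to=A, msg='tick')): A:[ping,tick] B:[] C:[]
After 3 (send(from=A, to=B, msg='done')): A:[ping,tick] B:[done] C:[]
After 4 (send(from=A, to=B, msg='pong')): A:[ping,tick] B:[done,pong] C:[]
After 5 (process(A)): A:[tick] B:[done,pong] C:[]
After 6 (send(from=A, to=B, msg='sync')): A:[tick] B:[done,pong,sync] C:[]
After 7 (process(A)): A:[] B:[done,pong,sync] C:[]
After 8 (process(A)): A:[] B:[done,pong,sync] C:[]
After 9 (send(from=A, to=B, msg='ack')): A:[] B:[done,pong,sync,ack] C:[]
After 10 (send(from=B, to=A, msg='bye')): A:[bye] B:[done,pong,sync,ack] C:[]
After 11 (process(C)): A:[bye] B:[done,pong,sync,ack] C:[]
After 12 (send(from=A, to=C, msg='hello')): A:[bye] B:[done,pong,sync,ack] C:[hello]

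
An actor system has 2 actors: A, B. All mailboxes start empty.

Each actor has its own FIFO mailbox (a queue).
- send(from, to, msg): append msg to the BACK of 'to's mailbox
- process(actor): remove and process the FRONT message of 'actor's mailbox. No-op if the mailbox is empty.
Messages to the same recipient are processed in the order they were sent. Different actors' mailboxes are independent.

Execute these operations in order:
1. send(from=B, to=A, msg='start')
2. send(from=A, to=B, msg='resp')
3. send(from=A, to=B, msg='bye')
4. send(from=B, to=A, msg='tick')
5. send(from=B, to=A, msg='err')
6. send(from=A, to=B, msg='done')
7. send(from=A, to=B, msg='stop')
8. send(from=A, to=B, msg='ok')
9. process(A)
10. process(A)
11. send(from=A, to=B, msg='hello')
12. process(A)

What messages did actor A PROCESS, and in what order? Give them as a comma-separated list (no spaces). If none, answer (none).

Answer: start,tick,err

Derivation:
After 1 (send(from=B, to=A, msg='start')): A:[start] B:[]
After 2 (send(from=A, to=B, msg='resp')): A:[start] B:[resp]
After 3 (send(from=A, to=B, msg='bye')): A:[start] B:[resp,bye]
After 4 (send(from=B, to=A, msg='tick')): A:[start,tick] B:[resp,bye]
After 5 (send(from=B, to=A, msg='err')): A:[start,tick,err] B:[resp,bye]
After 6 (send(from=A, to=B, msg='done')): A:[start,tick,err] B:[resp,bye,done]
After 7 (send(from=A, to=B, msg='stop')): A:[start,tick,err] B:[resp,bye,done,stop]
After 8 (send(from=A, to=B, msg='ok')): A:[start,tick,err] B:[resp,bye,done,stop,ok]
After 9 (process(A)): A:[tick,err] B:[resp,bye,done,stop,ok]
After 10 (process(A)): A:[err] B:[resp,bye,done,stop,ok]
After 11 (send(from=A, to=B, msg='hello')): A:[err] B:[resp,bye,done,stop,ok,hello]
After 12 (process(A)): A:[] B:[resp,bye,done,stop,ok,hello]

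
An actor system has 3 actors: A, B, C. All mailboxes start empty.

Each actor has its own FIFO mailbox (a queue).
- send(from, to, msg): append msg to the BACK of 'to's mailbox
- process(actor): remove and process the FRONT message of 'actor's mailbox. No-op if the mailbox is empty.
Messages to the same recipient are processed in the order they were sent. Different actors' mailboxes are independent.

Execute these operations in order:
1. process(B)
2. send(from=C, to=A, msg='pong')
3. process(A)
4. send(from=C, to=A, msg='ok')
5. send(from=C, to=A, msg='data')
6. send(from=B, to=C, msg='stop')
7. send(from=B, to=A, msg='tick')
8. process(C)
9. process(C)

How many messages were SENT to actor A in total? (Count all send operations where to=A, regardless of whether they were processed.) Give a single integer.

Answer: 4

Derivation:
After 1 (process(B)): A:[] B:[] C:[]
After 2 (send(from=C, to=A, msg='pong')): A:[pong] B:[] C:[]
After 3 (process(A)): A:[] B:[] C:[]
After 4 (send(from=C, to=A, msg='ok')): A:[ok] B:[] C:[]
After 5 (send(from=C, to=A, msg='data')): A:[ok,data] B:[] C:[]
After 6 (send(from=B, to=C, msg='stop')): A:[ok,data] B:[] C:[stop]
After 7 (send(from=B, to=A, msg='tick')): A:[ok,data,tick] B:[] C:[stop]
After 8 (process(C)): A:[ok,data,tick] B:[] C:[]
After 9 (process(C)): A:[ok,data,tick] B:[] C:[]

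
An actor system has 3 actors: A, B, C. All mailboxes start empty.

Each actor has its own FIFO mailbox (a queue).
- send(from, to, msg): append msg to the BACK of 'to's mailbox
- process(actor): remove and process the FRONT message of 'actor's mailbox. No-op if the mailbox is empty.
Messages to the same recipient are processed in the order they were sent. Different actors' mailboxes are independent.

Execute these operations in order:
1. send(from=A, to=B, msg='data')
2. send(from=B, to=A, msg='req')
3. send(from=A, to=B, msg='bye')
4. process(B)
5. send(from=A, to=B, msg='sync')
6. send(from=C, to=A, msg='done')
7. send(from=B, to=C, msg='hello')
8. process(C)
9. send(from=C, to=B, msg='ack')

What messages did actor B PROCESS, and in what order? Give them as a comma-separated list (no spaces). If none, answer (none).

Answer: data

Derivation:
After 1 (send(from=A, to=B, msg='data')): A:[] B:[data] C:[]
After 2 (send(from=B, to=A, msg='req')): A:[req] B:[data] C:[]
After 3 (send(from=A, to=B, msg='bye')): A:[req] B:[data,bye] C:[]
After 4 (process(B)): A:[req] B:[bye] C:[]
After 5 (send(from=A, to=B, msg='sync')): A:[req] B:[bye,sync] C:[]
After 6 (send(from=C, to=A, msg='done')): A:[req,done] B:[bye,sync] C:[]
After 7 (send(from=B, to=C, msg='hello')): A:[req,done] B:[bye,sync] C:[hello]
After 8 (process(C)): A:[req,done] B:[bye,sync] C:[]
After 9 (send(from=C, to=B, msg='ack')): A:[req,done] B:[bye,sync,ack] C:[]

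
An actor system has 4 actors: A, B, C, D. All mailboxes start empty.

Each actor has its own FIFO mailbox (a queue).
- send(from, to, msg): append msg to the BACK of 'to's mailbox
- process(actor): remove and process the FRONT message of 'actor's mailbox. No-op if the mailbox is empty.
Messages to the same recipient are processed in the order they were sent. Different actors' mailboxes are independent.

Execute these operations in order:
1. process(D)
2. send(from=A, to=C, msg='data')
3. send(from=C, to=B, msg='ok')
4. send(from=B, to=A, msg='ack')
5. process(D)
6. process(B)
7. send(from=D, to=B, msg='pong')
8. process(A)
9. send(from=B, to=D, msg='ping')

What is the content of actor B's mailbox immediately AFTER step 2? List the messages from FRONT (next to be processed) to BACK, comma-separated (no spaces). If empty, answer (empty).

After 1 (process(D)): A:[] B:[] C:[] D:[]
After 2 (send(from=A, to=C, msg='data')): A:[] B:[] C:[data] D:[]

(empty)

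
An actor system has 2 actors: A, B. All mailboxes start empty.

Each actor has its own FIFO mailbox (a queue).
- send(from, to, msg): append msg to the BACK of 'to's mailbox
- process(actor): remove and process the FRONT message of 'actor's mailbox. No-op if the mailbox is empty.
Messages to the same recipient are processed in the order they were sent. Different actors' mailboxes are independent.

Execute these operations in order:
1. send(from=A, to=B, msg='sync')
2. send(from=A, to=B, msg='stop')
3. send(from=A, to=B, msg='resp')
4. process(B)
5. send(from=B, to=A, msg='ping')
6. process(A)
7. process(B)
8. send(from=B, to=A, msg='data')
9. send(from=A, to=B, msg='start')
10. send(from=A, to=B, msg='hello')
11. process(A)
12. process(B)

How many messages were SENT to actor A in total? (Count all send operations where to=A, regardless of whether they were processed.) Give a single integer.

After 1 (send(from=A, to=B, msg='sync')): A:[] B:[sync]
After 2 (send(from=A, to=B, msg='stop')): A:[] B:[sync,stop]
After 3 (send(from=A, to=B, msg='resp')): A:[] B:[sync,stop,resp]
After 4 (process(B)): A:[] B:[stop,resp]
After 5 (send(from=B, to=A, msg='ping')): A:[ping] B:[stop,resp]
After 6 (process(A)): A:[] B:[stop,resp]
After 7 (process(B)): A:[] B:[resp]
After 8 (send(from=B, to=A, msg='data')): A:[data] B:[resp]
After 9 (send(from=A, to=B, msg='start')): A:[data] B:[resp,start]
After 10 (send(from=A, to=B, msg='hello')): A:[data] B:[resp,start,hello]
After 11 (process(A)): A:[] B:[resp,start,hello]
After 12 (process(B)): A:[] B:[start,hello]

Answer: 2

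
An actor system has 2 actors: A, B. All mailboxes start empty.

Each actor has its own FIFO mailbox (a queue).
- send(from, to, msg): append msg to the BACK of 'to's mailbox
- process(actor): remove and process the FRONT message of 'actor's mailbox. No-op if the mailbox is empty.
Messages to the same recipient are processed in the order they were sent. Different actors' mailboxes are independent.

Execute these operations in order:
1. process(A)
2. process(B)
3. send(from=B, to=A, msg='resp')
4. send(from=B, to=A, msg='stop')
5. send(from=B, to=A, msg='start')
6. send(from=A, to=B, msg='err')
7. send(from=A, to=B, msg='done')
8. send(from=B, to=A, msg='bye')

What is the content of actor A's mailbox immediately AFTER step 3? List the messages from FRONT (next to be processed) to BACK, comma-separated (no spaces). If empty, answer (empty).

After 1 (process(A)): A:[] B:[]
After 2 (process(B)): A:[] B:[]
After 3 (send(from=B, to=A, msg='resp')): A:[resp] B:[]

resp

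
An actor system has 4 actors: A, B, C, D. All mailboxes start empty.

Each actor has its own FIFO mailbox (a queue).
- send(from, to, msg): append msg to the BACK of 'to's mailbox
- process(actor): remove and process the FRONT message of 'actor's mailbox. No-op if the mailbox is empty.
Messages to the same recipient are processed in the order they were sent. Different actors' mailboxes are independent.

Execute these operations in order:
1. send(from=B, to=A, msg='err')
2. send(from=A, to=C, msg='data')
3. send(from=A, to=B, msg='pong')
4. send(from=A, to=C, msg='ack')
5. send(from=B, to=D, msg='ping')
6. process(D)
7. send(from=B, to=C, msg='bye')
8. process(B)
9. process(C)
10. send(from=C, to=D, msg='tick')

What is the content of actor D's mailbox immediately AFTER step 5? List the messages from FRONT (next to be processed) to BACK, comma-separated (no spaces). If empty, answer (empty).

After 1 (send(from=B, to=A, msg='err')): A:[err] B:[] C:[] D:[]
After 2 (send(from=A, to=C, msg='data')): A:[err] B:[] C:[data] D:[]
After 3 (send(from=A, to=B, msg='pong')): A:[err] B:[pong] C:[data] D:[]
After 4 (send(from=A, to=C, msg='ack')): A:[err] B:[pong] C:[data,ack] D:[]
After 5 (send(from=B, to=D, msg='ping')): A:[err] B:[pong] C:[data,ack] D:[ping]

ping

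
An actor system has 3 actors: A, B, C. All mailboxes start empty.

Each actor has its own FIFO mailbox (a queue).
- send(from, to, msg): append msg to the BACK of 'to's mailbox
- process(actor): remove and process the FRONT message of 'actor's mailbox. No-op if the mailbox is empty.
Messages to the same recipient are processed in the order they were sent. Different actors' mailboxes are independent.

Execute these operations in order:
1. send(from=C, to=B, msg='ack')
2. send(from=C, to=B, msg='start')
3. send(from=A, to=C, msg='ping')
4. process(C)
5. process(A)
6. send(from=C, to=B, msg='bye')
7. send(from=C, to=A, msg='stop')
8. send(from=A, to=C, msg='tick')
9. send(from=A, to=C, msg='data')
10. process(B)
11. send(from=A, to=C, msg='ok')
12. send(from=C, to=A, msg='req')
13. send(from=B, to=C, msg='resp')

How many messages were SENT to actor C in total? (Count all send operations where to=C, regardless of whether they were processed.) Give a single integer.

After 1 (send(from=C, to=B, msg='ack')): A:[] B:[ack] C:[]
After 2 (send(from=C, to=B, msg='start')): A:[] B:[ack,start] C:[]
After 3 (send(from=A, to=C, msg='ping')): A:[] B:[ack,start] C:[ping]
After 4 (process(C)): A:[] B:[ack,start] C:[]
After 5 (process(A)): A:[] B:[ack,start] C:[]
After 6 (send(from=C, to=B, msg='bye')): A:[] B:[ack,start,bye] C:[]
After 7 (send(from=C, to=A, msg='stop')): A:[stop] B:[ack,start,bye] C:[]
After 8 (send(from=A, to=C, msg='tick')): A:[stop] B:[ack,start,bye] C:[tick]
After 9 (send(from=A, to=C, msg='data')): A:[stop] B:[ack,start,bye] C:[tick,data]
After 10 (process(B)): A:[stop] B:[start,bye] C:[tick,data]
After 11 (send(from=A, to=C, msg='ok')): A:[stop] B:[start,bye] C:[tick,data,ok]
After 12 (send(from=C, to=A, msg='req')): A:[stop,req] B:[start,bye] C:[tick,data,ok]
After 13 (send(from=B, to=C, msg='resp')): A:[stop,req] B:[start,bye] C:[tick,data,ok,resp]

Answer: 5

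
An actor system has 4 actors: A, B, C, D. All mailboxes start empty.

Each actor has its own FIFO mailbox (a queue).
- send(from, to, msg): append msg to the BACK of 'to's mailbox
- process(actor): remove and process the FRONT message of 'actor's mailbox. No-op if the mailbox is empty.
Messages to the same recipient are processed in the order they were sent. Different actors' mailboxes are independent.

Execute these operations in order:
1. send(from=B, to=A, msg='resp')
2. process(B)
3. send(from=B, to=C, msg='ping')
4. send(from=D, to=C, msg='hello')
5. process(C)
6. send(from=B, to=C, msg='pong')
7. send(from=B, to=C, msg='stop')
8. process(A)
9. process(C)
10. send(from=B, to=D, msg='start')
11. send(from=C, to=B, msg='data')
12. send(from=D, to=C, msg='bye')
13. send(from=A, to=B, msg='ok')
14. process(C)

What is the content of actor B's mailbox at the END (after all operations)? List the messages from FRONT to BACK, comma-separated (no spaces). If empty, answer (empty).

After 1 (send(from=B, to=A, msg='resp')): A:[resp] B:[] C:[] D:[]
After 2 (process(B)): A:[resp] B:[] C:[] D:[]
After 3 (send(from=B, to=C, msg='ping')): A:[resp] B:[] C:[ping] D:[]
After 4 (send(from=D, to=C, msg='hello')): A:[resp] B:[] C:[ping,hello] D:[]
After 5 (process(C)): A:[resp] B:[] C:[hello] D:[]
After 6 (send(from=B, to=C, msg='pong')): A:[resp] B:[] C:[hello,pong] D:[]
After 7 (send(from=B, to=C, msg='stop')): A:[resp] B:[] C:[hello,pong,stop] D:[]
After 8 (process(A)): A:[] B:[] C:[hello,pong,stop] D:[]
After 9 (process(C)): A:[] B:[] C:[pong,stop] D:[]
After 10 (send(from=B, to=D, msg='start')): A:[] B:[] C:[pong,stop] D:[start]
After 11 (send(from=C, to=B, msg='data')): A:[] B:[data] C:[pong,stop] D:[start]
After 12 (send(from=D, to=C, msg='bye')): A:[] B:[data] C:[pong,stop,bye] D:[start]
After 13 (send(from=A, to=B, msg='ok')): A:[] B:[data,ok] C:[pong,stop,bye] D:[start]
After 14 (process(C)): A:[] B:[data,ok] C:[stop,bye] D:[start]

Answer: data,ok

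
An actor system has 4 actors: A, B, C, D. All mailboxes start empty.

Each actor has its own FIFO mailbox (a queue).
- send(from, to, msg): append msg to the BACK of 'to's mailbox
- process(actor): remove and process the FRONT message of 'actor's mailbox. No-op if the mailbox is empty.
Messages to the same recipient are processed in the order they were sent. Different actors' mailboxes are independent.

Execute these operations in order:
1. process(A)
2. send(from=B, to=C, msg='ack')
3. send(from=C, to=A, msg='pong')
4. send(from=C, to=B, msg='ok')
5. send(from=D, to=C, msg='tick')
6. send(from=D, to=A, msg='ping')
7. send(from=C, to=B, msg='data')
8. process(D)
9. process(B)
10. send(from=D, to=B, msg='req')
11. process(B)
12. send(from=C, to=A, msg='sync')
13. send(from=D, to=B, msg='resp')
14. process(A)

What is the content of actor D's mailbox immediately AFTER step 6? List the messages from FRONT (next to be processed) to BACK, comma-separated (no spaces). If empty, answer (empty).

After 1 (process(A)): A:[] B:[] C:[] D:[]
After 2 (send(from=B, to=C, msg='ack')): A:[] B:[] C:[ack] D:[]
After 3 (send(from=C, to=A, msg='pong')): A:[pong] B:[] C:[ack] D:[]
After 4 (send(from=C, to=B, msg='ok')): A:[pong] B:[ok] C:[ack] D:[]
After 5 (send(from=D, to=C, msg='tick')): A:[pong] B:[ok] C:[ack,tick] D:[]
After 6 (send(from=D, to=A, msg='ping')): A:[pong,ping] B:[ok] C:[ack,tick] D:[]

(empty)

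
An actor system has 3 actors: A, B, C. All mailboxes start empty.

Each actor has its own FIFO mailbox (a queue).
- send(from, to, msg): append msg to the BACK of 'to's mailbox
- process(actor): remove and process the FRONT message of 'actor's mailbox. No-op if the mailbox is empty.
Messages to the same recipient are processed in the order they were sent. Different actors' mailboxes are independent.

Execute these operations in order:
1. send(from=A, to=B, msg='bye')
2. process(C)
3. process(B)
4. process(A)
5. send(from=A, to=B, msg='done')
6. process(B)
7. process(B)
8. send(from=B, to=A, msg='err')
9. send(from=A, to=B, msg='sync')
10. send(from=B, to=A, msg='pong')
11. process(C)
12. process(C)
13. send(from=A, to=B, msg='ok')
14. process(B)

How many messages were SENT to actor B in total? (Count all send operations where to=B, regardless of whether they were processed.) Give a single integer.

After 1 (send(from=A, to=B, msg='bye')): A:[] B:[bye] C:[]
After 2 (process(C)): A:[] B:[bye] C:[]
After 3 (process(B)): A:[] B:[] C:[]
After 4 (process(A)): A:[] B:[] C:[]
After 5 (send(from=A, to=B, msg='done')): A:[] B:[done] C:[]
After 6 (process(B)): A:[] B:[] C:[]
After 7 (process(B)): A:[] B:[] C:[]
After 8 (send(from=B, to=A, msg='err')): A:[err] B:[] C:[]
After 9 (send(from=A, to=B, msg='sync')): A:[err] B:[sync] C:[]
After 10 (send(from=B, to=A, msg='pong')): A:[err,pong] B:[sync] C:[]
After 11 (process(C)): A:[err,pong] B:[sync] C:[]
After 12 (process(C)): A:[err,pong] B:[sync] C:[]
After 13 (send(from=A, to=B, msg='ok')): A:[err,pong] B:[sync,ok] C:[]
After 14 (process(B)): A:[err,pong] B:[ok] C:[]

Answer: 4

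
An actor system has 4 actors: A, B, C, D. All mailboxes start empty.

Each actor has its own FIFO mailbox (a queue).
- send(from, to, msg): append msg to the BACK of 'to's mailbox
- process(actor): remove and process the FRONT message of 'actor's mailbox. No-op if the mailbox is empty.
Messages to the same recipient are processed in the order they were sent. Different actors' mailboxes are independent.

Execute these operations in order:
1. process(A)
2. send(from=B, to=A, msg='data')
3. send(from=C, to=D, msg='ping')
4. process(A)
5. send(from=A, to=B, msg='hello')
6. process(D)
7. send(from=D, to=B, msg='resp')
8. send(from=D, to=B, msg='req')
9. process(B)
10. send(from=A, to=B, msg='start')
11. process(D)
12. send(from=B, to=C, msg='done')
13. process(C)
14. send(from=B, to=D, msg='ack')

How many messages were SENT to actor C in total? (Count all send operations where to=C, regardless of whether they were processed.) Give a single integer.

After 1 (process(A)): A:[] B:[] C:[] D:[]
After 2 (send(from=B, to=A, msg='data')): A:[data] B:[] C:[] D:[]
After 3 (send(from=C, to=D, msg='ping')): A:[data] B:[] C:[] D:[ping]
After 4 (process(A)): A:[] B:[] C:[] D:[ping]
After 5 (send(from=A, to=B, msg='hello')): A:[] B:[hello] C:[] D:[ping]
After 6 (process(D)): A:[] B:[hello] C:[] D:[]
After 7 (send(from=D, to=B, msg='resp')): A:[] B:[hello,resp] C:[] D:[]
After 8 (send(from=D, to=B, msg='req')): A:[] B:[hello,resp,req] C:[] D:[]
After 9 (process(B)): A:[] B:[resp,req] C:[] D:[]
After 10 (send(from=A, to=B, msg='start')): A:[] B:[resp,req,start] C:[] D:[]
After 11 (process(D)): A:[] B:[resp,req,start] C:[] D:[]
After 12 (send(from=B, to=C, msg='done')): A:[] B:[resp,req,start] C:[done] D:[]
After 13 (process(C)): A:[] B:[resp,req,start] C:[] D:[]
After 14 (send(from=B, to=D, msg='ack')): A:[] B:[resp,req,start] C:[] D:[ack]

Answer: 1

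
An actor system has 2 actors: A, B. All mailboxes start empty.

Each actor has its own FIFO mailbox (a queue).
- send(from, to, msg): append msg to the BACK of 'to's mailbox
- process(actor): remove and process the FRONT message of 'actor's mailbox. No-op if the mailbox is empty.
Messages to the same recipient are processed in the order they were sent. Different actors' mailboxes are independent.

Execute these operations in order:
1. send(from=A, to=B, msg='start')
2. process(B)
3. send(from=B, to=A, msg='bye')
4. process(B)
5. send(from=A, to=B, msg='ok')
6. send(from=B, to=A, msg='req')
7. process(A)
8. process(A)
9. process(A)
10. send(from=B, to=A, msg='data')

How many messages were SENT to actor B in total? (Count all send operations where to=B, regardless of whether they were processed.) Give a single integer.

Answer: 2

Derivation:
After 1 (send(from=A, to=B, msg='start')): A:[] B:[start]
After 2 (process(B)): A:[] B:[]
After 3 (send(from=B, to=A, msg='bye')): A:[bye] B:[]
After 4 (process(B)): A:[bye] B:[]
After 5 (send(from=A, to=B, msg='ok')): A:[bye] B:[ok]
After 6 (send(from=B, to=A, msg='req')): A:[bye,req] B:[ok]
After 7 (process(A)): A:[req] B:[ok]
After 8 (process(A)): A:[] B:[ok]
After 9 (process(A)): A:[] B:[ok]
After 10 (send(from=B, to=A, msg='data')): A:[data] B:[ok]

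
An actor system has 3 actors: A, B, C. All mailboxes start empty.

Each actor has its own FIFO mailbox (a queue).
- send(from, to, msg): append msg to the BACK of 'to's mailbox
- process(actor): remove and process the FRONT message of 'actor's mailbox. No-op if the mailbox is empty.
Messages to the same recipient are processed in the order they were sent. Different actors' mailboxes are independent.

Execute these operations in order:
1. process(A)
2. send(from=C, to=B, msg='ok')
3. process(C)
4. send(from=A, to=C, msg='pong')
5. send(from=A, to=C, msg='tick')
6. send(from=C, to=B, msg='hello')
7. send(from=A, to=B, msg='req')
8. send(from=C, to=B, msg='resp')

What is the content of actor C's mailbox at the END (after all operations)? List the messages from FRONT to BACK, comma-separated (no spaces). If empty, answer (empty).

After 1 (process(A)): A:[] B:[] C:[]
After 2 (send(from=C, to=B, msg='ok')): A:[] B:[ok] C:[]
After 3 (process(C)): A:[] B:[ok] C:[]
After 4 (send(from=A, to=C, msg='pong')): A:[] B:[ok] C:[pong]
After 5 (send(from=A, to=C, msg='tick')): A:[] B:[ok] C:[pong,tick]
After 6 (send(from=C, to=B, msg='hello')): A:[] B:[ok,hello] C:[pong,tick]
After 7 (send(from=A, to=B, msg='req')): A:[] B:[ok,hello,req] C:[pong,tick]
After 8 (send(from=C, to=B, msg='resp')): A:[] B:[ok,hello,req,resp] C:[pong,tick]

Answer: pong,tick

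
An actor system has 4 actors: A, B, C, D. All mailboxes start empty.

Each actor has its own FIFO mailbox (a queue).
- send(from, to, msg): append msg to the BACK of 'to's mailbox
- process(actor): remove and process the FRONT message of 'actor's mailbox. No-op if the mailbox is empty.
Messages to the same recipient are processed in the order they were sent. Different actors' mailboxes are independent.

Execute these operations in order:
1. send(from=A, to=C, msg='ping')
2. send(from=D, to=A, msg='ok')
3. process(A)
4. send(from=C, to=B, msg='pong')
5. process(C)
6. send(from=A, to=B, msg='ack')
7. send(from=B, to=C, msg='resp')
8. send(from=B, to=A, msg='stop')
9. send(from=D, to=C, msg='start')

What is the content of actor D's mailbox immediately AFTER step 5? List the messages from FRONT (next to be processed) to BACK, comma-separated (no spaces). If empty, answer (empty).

After 1 (send(from=A, to=C, msg='ping')): A:[] B:[] C:[ping] D:[]
After 2 (send(from=D, to=A, msg='ok')): A:[ok] B:[] C:[ping] D:[]
After 3 (process(A)): A:[] B:[] C:[ping] D:[]
After 4 (send(from=C, to=B, msg='pong')): A:[] B:[pong] C:[ping] D:[]
After 5 (process(C)): A:[] B:[pong] C:[] D:[]

(empty)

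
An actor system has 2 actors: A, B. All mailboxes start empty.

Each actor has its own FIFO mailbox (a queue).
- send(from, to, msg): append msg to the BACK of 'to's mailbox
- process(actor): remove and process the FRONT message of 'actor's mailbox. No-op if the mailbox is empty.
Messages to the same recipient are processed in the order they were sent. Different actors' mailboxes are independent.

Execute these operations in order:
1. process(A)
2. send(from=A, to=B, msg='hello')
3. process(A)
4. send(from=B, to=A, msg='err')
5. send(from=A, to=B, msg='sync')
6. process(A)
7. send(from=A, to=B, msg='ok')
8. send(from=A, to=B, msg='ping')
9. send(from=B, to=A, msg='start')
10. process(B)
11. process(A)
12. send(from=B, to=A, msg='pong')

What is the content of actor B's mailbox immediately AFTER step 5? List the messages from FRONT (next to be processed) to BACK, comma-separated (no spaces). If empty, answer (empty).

After 1 (process(A)): A:[] B:[]
After 2 (send(from=A, to=B, msg='hello')): A:[] B:[hello]
After 3 (process(A)): A:[] B:[hello]
After 4 (send(from=B, to=A, msg='err')): A:[err] B:[hello]
After 5 (send(from=A, to=B, msg='sync')): A:[err] B:[hello,sync]

hello,sync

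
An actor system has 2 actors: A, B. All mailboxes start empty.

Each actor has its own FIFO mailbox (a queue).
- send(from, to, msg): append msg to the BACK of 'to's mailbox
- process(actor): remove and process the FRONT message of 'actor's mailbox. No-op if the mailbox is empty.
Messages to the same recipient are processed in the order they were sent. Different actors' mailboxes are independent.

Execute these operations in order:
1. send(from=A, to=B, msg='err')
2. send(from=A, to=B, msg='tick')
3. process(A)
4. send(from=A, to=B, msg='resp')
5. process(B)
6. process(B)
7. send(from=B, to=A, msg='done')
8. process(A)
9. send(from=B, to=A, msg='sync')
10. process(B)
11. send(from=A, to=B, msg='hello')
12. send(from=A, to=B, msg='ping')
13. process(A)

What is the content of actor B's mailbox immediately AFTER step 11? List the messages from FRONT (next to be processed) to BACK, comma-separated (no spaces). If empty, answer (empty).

After 1 (send(from=A, to=B, msg='err')): A:[] B:[err]
After 2 (send(from=A, to=B, msg='tick')): A:[] B:[err,tick]
After 3 (process(A)): A:[] B:[err,tick]
After 4 (send(from=A, to=B, msg='resp')): A:[] B:[err,tick,resp]
After 5 (process(B)): A:[] B:[tick,resp]
After 6 (process(B)): A:[] B:[resp]
After 7 (send(from=B, to=A, msg='done')): A:[done] B:[resp]
After 8 (process(A)): A:[] B:[resp]
After 9 (send(from=B, to=A, msg='sync')): A:[sync] B:[resp]
After 10 (process(B)): A:[sync] B:[]
After 11 (send(from=A, to=B, msg='hello')): A:[sync] B:[hello]

hello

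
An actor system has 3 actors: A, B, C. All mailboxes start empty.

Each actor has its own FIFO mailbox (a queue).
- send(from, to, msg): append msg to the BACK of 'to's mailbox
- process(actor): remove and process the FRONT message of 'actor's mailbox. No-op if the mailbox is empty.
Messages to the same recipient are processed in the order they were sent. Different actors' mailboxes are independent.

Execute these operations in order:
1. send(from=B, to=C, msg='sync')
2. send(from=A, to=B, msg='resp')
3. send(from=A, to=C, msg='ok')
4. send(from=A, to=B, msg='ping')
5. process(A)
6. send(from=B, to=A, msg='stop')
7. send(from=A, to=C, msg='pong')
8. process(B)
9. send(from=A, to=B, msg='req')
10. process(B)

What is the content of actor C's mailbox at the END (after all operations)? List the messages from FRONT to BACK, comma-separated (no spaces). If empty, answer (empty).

After 1 (send(from=B, to=C, msg='sync')): A:[] B:[] C:[sync]
After 2 (send(from=A, to=B, msg='resp')): A:[] B:[resp] C:[sync]
After 3 (send(from=A, to=C, msg='ok')): A:[] B:[resp] C:[sync,ok]
After 4 (send(from=A, to=B, msg='ping')): A:[] B:[resp,ping] C:[sync,ok]
After 5 (process(A)): A:[] B:[resp,ping] C:[sync,ok]
After 6 (send(from=B, to=A, msg='stop')): A:[stop] B:[resp,ping] C:[sync,ok]
After 7 (send(from=A, to=C, msg='pong')): A:[stop] B:[resp,ping] C:[sync,ok,pong]
After 8 (process(B)): A:[stop] B:[ping] C:[sync,ok,pong]
After 9 (send(from=A, to=B, msg='req')): A:[stop] B:[ping,req] C:[sync,ok,pong]
After 10 (process(B)): A:[stop] B:[req] C:[sync,ok,pong]

Answer: sync,ok,pong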